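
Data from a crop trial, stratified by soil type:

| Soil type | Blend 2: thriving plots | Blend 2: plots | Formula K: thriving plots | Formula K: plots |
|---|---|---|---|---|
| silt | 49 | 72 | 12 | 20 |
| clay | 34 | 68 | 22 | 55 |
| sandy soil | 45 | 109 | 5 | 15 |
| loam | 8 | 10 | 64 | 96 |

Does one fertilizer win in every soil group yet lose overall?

Silt: Blend 2 49/72 = 68.1%, Formula K 12/20 = 60.0% → Blend 2
Clay: Blend 2 34/68 = 50.0%, Formula K 22/55 = 40.0% → Blend 2
Sandy soil: Blend 2 45/109 = 41.3%, Formula K 5/15 = 33.3% → Blend 2
Loam: Blend 2 8/10 = 80.0%, Formula K 64/96 = 66.7% → Blend 2
Overall: Blend 2 136/259 = 52.5%, Formula K 103/186 = 55.4% → Formula K
Blend 2 wins each soil group but Formula K wins overall — the comparison reverses. Blend 2's plots skew toward sandy soil, which has a lower base rate.

Yes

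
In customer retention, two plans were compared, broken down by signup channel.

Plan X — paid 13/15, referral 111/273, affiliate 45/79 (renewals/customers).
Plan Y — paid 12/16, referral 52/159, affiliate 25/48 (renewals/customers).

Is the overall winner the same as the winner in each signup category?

Yes

Paid: Plan X 13/15 = 86.7%, Plan Y 12/16 = 75.0% → Plan X
Referral: Plan X 111/273 = 40.7%, Plan Y 52/159 = 32.7% → Plan X
Affiliate: Plan X 45/79 = 57.0%, Plan Y 25/48 = 52.1% → Plan X
Overall: Plan X 169/367 = 46.0%, Plan Y 89/223 = 39.9% → Plan X
Plan X wins overall and in every signup group — no reversal.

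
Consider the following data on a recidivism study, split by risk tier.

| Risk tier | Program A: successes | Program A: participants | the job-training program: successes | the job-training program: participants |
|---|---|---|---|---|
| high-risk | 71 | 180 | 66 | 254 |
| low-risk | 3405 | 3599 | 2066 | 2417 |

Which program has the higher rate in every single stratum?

High-risk: Program A 71/180 = 39.4%, the job-training program 66/254 = 26.0% → Program A
Low-risk: Program A 3405/3599 = 94.6%, the job-training program 2066/2417 = 85.5% → Program A
Program A has the higher rate in both groups.

Program A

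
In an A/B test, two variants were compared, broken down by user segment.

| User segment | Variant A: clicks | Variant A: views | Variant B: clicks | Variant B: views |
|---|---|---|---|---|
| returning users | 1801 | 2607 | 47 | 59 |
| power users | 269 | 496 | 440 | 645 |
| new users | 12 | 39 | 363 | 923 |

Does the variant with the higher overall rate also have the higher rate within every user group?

Returning users: Variant A 1801/2607 = 69.1%, Variant B 47/59 = 79.7% → Variant B
Power users: Variant A 269/496 = 54.2%, Variant B 440/645 = 68.2% → Variant B
New users: Variant A 12/39 = 30.8%, Variant B 363/923 = 39.3% → Variant B
Overall: Variant A 2082/3142 = 66.3%, Variant B 850/1627 = 52.2% → Variant A
Variant B wins each user group but Variant A wins overall — the comparison reverses. Variant B's views skew toward new users, which has a lower base rate.

No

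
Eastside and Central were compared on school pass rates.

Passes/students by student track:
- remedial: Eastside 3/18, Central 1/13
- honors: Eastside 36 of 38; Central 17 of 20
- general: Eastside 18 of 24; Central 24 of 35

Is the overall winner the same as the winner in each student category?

Remedial: Eastside 3/18 = 16.7%, Central 1/13 = 7.7% → Eastside
Honors: Eastside 36/38 = 94.7%, Central 17/20 = 85.0% → Eastside
General: Eastside 18/24 = 75.0%, Central 24/35 = 68.6% → Eastside
Overall: Eastside 57/80 = 71.2%, Central 42/68 = 61.8% → Eastside
Eastside wins overall and in every student group — no reversal.

Yes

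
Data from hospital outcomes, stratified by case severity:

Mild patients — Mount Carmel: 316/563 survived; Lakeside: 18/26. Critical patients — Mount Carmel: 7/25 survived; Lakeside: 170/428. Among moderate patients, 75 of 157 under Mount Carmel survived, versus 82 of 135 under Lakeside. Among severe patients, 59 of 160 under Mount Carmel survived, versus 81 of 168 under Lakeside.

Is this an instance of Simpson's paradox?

Yes

Mild: Mount Carmel 316/563 = 56.1%, Lakeside 18/26 = 69.2% → Lakeside
Critical: Mount Carmel 7/25 = 28.0%, Lakeside 170/428 = 39.7% → Lakeside
Moderate: Mount Carmel 75/157 = 47.8%, Lakeside 82/135 = 60.7% → Lakeside
Severe: Mount Carmel 59/160 = 36.9%, Lakeside 81/168 = 48.2% → Lakeside
Overall: Mount Carmel 457/905 = 50.5%, Lakeside 351/757 = 46.4% → Mount Carmel
Lakeside wins each case group but Mount Carmel wins overall — the comparison reverses. Lakeside's patients skew toward critical, which has a lower base rate.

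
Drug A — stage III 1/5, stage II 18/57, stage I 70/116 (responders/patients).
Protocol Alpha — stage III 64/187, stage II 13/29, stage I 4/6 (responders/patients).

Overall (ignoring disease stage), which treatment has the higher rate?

Drug A

Stage III: Drug A 1/5 = 20.0%, Protocol Alpha 64/187 = 34.2% → Protocol Alpha
Stage II: Drug A 18/57 = 31.6%, Protocol Alpha 13/29 = 44.8% → Protocol Alpha
Stage I: Drug A 70/116 = 60.3%, Protocol Alpha 4/6 = 66.7% → Protocol Alpha
Overall: Drug A 89/178 = 50.0%, Protocol Alpha 81/222 = 36.5% → Drug A
(Protocol Alpha wins every disease group but Drug A wins overall — Protocol Alpha's patients skew toward the low-rate stage III group.)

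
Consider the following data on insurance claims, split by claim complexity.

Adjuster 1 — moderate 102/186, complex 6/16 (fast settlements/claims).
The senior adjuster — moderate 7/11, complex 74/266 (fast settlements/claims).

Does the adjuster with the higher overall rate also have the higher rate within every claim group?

Moderate: Adjuster 1 102/186 = 54.8%, the senior adjuster 7/11 = 63.6% → the senior adjuster
Complex: Adjuster 1 6/16 = 37.5%, the senior adjuster 74/266 = 27.8% → Adjuster 1
Overall: Adjuster 1 108/202 = 53.5%, the senior adjuster 81/277 = 29.2% → Adjuster 1
Neither sweeps: Adjuster 1 wins 1 of 2 groups, the senior adjuster wins 1. Adjuster 1 wins overall but not every group — no Simpson reversal.

No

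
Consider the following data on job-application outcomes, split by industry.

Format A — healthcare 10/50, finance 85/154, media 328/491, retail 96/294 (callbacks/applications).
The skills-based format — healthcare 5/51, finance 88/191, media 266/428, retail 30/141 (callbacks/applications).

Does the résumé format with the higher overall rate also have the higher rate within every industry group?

Healthcare: Format A 10/50 = 20.0%, the skills-based format 5/51 = 9.8% → Format A
Finance: Format A 85/154 = 55.2%, the skills-based format 88/191 = 46.1% → Format A
Media: Format A 328/491 = 66.8%, the skills-based format 266/428 = 62.1% → Format A
Retail: Format A 96/294 = 32.7%, the skills-based format 30/141 = 21.3% → Format A
Overall: Format A 519/989 = 52.5%, the skills-based format 389/811 = 48.0% → Format A
Format A wins overall and in every industry group — no reversal.

Yes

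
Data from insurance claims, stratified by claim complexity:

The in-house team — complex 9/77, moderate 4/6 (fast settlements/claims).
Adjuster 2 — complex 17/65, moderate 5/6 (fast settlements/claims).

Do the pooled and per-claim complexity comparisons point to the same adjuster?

Complex: the in-house team 9/77 = 11.7%, Adjuster 2 17/65 = 26.2% → Adjuster 2
Moderate: the in-house team 4/6 = 66.7%, Adjuster 2 5/6 = 83.3% → Adjuster 2
Overall: the in-house team 13/83 = 15.7%, Adjuster 2 22/71 = 31.0% → Adjuster 2
Adjuster 2 wins overall and in every claim group — no reversal.

Yes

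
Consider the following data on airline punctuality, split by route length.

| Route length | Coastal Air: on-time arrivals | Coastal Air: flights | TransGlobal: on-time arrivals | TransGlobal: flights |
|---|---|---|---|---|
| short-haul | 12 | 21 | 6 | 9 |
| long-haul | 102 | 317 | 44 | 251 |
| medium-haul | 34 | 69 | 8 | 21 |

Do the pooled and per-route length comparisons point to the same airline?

Short-haul: Coastal Air 12/21 = 57.1%, TransGlobal 6/9 = 66.7% → TransGlobal
Long-haul: Coastal Air 102/317 = 32.2%, TransGlobal 44/251 = 17.5% → Coastal Air
Medium-haul: Coastal Air 34/69 = 49.3%, TransGlobal 8/21 = 38.1% → Coastal Air
Overall: Coastal Air 148/407 = 36.4%, TransGlobal 58/281 = 20.6% → Coastal Air
Neither sweeps: Coastal Air wins 2 of 3 groups, TransGlobal wins 1. Coastal Air wins overall but not every group — no Simpson reversal.

No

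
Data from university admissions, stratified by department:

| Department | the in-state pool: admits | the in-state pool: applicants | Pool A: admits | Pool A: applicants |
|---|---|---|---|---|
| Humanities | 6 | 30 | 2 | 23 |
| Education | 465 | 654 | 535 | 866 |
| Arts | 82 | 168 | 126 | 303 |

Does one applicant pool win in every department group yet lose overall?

No

Humanities: the in-state pool 6/30 = 20.0%, Pool A 2/23 = 8.7% → the in-state pool
Education: the in-state pool 465/654 = 71.1%, Pool A 535/866 = 61.8% → the in-state pool
Arts: the in-state pool 82/168 = 48.8%, Pool A 126/303 = 41.6% → the in-state pool
Overall: the in-state pool 553/852 = 64.9%, Pool A 663/1192 = 55.6% → the in-state pool
The in-state pool wins overall and in every department group — no reversal.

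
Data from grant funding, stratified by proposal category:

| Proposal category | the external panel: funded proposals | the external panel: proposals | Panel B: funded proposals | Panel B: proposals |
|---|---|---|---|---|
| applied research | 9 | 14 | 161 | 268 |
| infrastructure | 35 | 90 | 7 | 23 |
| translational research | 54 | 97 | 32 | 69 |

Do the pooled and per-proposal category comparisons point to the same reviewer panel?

No

Applied research: the external panel 9/14 = 64.3%, Panel B 161/268 = 60.1% → the external panel
Infrastructure: the external panel 35/90 = 38.9%, Panel B 7/23 = 30.4% → the external panel
Translational research: the external panel 54/97 = 55.7%, Panel B 32/69 = 46.4% → the external panel
Overall: the external panel 98/201 = 48.8%, Panel B 200/360 = 55.6% → Panel B
The external panel wins each proposal group but Panel B wins overall — the comparison reverses. The external panel's proposals skew toward infrastructure, which has a lower base rate.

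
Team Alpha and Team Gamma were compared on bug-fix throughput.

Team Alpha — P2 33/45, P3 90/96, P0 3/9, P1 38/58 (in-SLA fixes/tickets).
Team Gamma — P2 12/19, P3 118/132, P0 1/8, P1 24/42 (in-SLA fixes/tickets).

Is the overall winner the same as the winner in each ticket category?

Yes

P2: Team Alpha 33/45 = 73.3%, Team Gamma 12/19 = 63.2% → Team Alpha
P3: Team Alpha 90/96 = 93.8%, Team Gamma 118/132 = 89.4% → Team Alpha
P0: Team Alpha 3/9 = 33.3%, Team Gamma 1/8 = 12.5% → Team Alpha
P1: Team Alpha 38/58 = 65.5%, Team Gamma 24/42 = 57.1% → Team Alpha
Overall: Team Alpha 164/208 = 78.8%, Team Gamma 155/201 = 77.1% → Team Alpha
Team Alpha wins overall and in every ticket group — no reversal.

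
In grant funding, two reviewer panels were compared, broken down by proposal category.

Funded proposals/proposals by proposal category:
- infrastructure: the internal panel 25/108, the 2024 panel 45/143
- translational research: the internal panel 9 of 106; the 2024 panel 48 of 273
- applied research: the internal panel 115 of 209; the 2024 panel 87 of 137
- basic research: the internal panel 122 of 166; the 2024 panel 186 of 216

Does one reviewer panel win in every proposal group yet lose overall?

No

Infrastructure: the internal panel 25/108 = 23.1%, the 2024 panel 45/143 = 31.5% → the 2024 panel
Translational research: the internal panel 9/106 = 8.5%, the 2024 panel 48/273 = 17.6% → the 2024 panel
Applied research: the internal panel 115/209 = 55.0%, the 2024 panel 87/137 = 63.5% → the 2024 panel
Basic research: the internal panel 122/166 = 73.5%, the 2024 panel 186/216 = 86.1% → the 2024 panel
Overall: the internal panel 271/589 = 46.0%, the 2024 panel 366/769 = 47.6% → the 2024 panel
The 2024 panel wins overall and in every proposal group — no reversal.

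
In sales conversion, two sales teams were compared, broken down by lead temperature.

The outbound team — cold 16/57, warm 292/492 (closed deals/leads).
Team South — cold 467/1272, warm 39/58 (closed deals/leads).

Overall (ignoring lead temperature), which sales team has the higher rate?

the outbound team

Cold: the outbound team 16/57 = 28.1%, Team South 467/1272 = 36.7% → Team South
Warm: the outbound team 292/492 = 59.3%, Team South 39/58 = 67.2% → Team South
Overall: the outbound team 308/549 = 56.1%, Team South 506/1330 = 38.0% → the outbound team
(Team South wins every lead group but the outbound team wins overall — Team South's leads skew toward the low-rate cold group.)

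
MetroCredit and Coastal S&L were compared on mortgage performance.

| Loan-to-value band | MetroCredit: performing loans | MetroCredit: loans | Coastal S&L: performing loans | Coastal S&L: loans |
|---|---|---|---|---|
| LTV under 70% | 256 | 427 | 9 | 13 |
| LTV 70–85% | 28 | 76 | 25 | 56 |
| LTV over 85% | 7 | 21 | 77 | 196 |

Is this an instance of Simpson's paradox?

LTV under 70%: MetroCredit 256/427 = 60.0%, Coastal S&L 9/13 = 69.2% → Coastal S&L
LTV 70–85%: MetroCredit 28/76 = 36.8%, Coastal S&L 25/56 = 44.6% → Coastal S&L
LTV over 85%: MetroCredit 7/21 = 33.3%, Coastal S&L 77/196 = 39.3% → Coastal S&L
Overall: MetroCredit 291/524 = 55.5%, Coastal S&L 111/265 = 41.9% → MetroCredit
Coastal S&L wins each loan-to-value group but MetroCredit wins overall — the comparison reverses. Coastal S&L's loans skew toward LTV over 85%, which has a lower base rate.

Yes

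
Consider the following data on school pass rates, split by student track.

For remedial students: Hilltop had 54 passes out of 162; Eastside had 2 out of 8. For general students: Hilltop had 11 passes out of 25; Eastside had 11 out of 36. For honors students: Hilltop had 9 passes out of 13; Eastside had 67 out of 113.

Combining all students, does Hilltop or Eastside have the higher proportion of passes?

Remedial: Hilltop 54/162 = 33.3%, Eastside 2/8 = 25.0% → Hilltop
General: Hilltop 11/25 = 44.0%, Eastside 11/36 = 30.6% → Hilltop
Honors: Hilltop 9/13 = 69.2%, Eastside 67/113 = 59.3% → Hilltop
Overall: Hilltop 74/200 = 37.0%, Eastside 80/157 = 51.0% → Eastside
(Hilltop wins every student group but Eastside wins overall — Hilltop's students skew toward the low-rate remedial group.)

Eastside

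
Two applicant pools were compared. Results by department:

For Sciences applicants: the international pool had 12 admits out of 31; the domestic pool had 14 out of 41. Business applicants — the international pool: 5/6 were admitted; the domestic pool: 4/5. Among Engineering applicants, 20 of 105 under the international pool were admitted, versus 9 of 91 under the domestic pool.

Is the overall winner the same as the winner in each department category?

Yes

Sciences: the international pool 12/31 = 38.7%, the domestic pool 14/41 = 34.1% → the international pool
Business: the international pool 5/6 = 83.3%, the domestic pool 4/5 = 80.0% → the international pool
Engineering: the international pool 20/105 = 19.0%, the domestic pool 9/91 = 9.9% → the international pool
Overall: the international pool 37/142 = 26.1%, the domestic pool 27/137 = 19.7% → the international pool
The international pool wins overall and in every department group — no reversal.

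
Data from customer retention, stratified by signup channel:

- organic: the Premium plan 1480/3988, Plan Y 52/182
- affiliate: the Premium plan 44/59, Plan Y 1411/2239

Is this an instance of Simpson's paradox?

Yes

Organic: the Premium plan 1480/3988 = 37.1%, Plan Y 52/182 = 28.6% → the Premium plan
Affiliate: the Premium plan 44/59 = 74.6%, Plan Y 1411/2239 = 63.0% → the Premium plan
Overall: the Premium plan 1524/4047 = 37.7%, Plan Y 1463/2421 = 60.4% → Plan Y
The Premium plan wins each signup group but Plan Y wins overall — the comparison reverses. The Premium plan's customers skew toward organic, which has a lower base rate.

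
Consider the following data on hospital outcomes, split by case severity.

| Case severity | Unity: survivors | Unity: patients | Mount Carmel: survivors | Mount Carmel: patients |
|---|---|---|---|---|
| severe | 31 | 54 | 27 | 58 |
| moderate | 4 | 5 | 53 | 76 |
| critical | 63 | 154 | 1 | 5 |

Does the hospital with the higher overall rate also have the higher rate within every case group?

No

Severe: Unity 31/54 = 57.4%, Mount Carmel 27/58 = 46.6% → Unity
Moderate: Unity 4/5 = 80.0%, Mount Carmel 53/76 = 69.7% → Unity
Critical: Unity 63/154 = 40.9%, Mount Carmel 1/5 = 20.0% → Unity
Overall: Unity 98/213 = 46.0%, Mount Carmel 81/139 = 58.3% → Mount Carmel
Unity wins each case group but Mount Carmel wins overall — the comparison reverses. Unity's patients skew toward critical, which has a lower base rate.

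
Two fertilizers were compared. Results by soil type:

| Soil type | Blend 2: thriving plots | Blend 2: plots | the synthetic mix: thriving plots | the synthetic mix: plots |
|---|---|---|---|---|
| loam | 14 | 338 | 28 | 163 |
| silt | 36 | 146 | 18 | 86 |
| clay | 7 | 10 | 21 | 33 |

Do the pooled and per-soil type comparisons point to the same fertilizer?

Loam: Blend 2 14/338 = 4.1%, the synthetic mix 28/163 = 17.2% → the synthetic mix
Silt: Blend 2 36/146 = 24.7%, the synthetic mix 18/86 = 20.9% → Blend 2
Clay: Blend 2 7/10 = 70.0%, the synthetic mix 21/33 = 63.6% → Blend 2
Overall: Blend 2 57/494 = 11.5%, the synthetic mix 67/282 = 23.8% → the synthetic mix
Neither sweeps: Blend 2 wins 2 of 3 groups, the synthetic mix wins 1. The synthetic mix wins overall but not every group — no Simpson reversal.

No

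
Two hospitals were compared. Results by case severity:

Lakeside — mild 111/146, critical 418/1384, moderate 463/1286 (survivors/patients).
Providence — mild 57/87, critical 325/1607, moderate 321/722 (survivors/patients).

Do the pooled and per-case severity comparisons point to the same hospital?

Mild: Lakeside 111/146 = 76.0%, Providence 57/87 = 65.5% → Lakeside
Critical: Lakeside 418/1384 = 30.2%, Providence 325/1607 = 20.2% → Lakeside
Moderate: Lakeside 463/1286 = 36.0%, Providence 321/722 = 44.5% → Providence
Overall: Lakeside 992/2816 = 35.2%, Providence 703/2416 = 29.1% → Lakeside
Neither sweeps: Lakeside wins 2 of 3 groups, Providence wins 1. Lakeside wins overall but not every group — no Simpson reversal.

No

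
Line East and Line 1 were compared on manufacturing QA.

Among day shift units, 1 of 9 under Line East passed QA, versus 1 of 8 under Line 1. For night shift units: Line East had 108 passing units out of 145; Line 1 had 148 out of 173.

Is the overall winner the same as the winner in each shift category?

Day shift: Line East 1/9 = 11.1%, Line 1 1/8 = 12.5% → Line 1
Night shift: Line East 108/145 = 74.5%, Line 1 148/173 = 85.5% → Line 1
Overall: Line East 109/154 = 70.8%, Line 1 149/181 = 82.3% → Line 1
Line 1 wins overall and in every shift group — no reversal.

Yes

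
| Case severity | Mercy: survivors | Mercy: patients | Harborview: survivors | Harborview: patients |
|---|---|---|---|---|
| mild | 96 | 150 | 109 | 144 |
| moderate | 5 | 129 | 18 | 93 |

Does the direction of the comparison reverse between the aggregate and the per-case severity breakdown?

Mild: Mercy 96/150 = 64.0%, Harborview 109/144 = 75.7% → Harborview
Moderate: Mercy 5/129 = 3.9%, Harborview 18/93 = 19.4% → Harborview
Overall: Mercy 101/279 = 36.2%, Harborview 127/237 = 53.6% → Harborview
Harborview wins overall and in every case group — no reversal.

No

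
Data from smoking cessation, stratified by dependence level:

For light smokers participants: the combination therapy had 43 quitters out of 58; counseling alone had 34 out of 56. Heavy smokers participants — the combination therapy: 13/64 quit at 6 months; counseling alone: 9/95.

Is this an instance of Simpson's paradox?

No

Light smokers: the combination therapy 43/58 = 74.1%, counseling alone 34/56 = 60.7% → the combination therapy
Heavy smokers: the combination therapy 13/64 = 20.3%, counseling alone 9/95 = 9.5% → the combination therapy
Overall: the combination therapy 56/122 = 45.9%, counseling alone 43/151 = 28.5% → the combination therapy
The combination therapy wins overall and in every dependence group — no reversal.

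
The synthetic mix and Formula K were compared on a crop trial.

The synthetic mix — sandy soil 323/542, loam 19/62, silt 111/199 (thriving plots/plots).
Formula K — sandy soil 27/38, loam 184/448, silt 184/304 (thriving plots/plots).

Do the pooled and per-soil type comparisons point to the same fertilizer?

Sandy soil: the synthetic mix 323/542 = 59.6%, Formula K 27/38 = 71.1% → Formula K
Loam: the synthetic mix 19/62 = 30.6%, Formula K 184/448 = 41.1% → Formula K
Silt: the synthetic mix 111/199 = 55.8%, Formula K 184/304 = 60.5% → Formula K
Overall: the synthetic mix 453/803 = 56.4%, Formula K 395/790 = 50.0% → the synthetic mix
Formula K wins each soil group but the synthetic mix wins overall — the comparison reverses. Formula K's plots skew toward loam, which has a lower base rate.

No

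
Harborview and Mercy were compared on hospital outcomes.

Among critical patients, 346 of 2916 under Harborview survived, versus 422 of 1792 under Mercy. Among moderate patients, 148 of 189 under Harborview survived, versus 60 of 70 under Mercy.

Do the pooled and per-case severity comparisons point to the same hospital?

Critical: Harborview 346/2916 = 11.9%, Mercy 422/1792 = 23.5% → Mercy
Moderate: Harborview 148/189 = 78.3%, Mercy 60/70 = 85.7% → Mercy
Overall: Harborview 494/3105 = 15.9%, Mercy 482/1862 = 25.9% → Mercy
Mercy wins overall and in every case group — no reversal.

Yes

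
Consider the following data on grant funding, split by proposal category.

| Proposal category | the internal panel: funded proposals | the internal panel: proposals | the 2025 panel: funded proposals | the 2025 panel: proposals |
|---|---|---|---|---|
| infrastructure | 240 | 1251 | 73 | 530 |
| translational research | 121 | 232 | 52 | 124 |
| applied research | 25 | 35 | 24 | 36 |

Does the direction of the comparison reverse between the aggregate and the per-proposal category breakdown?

No

Infrastructure: the internal panel 240/1251 = 19.2%, the 2025 panel 73/530 = 13.8% → the internal panel
Translational research: the internal panel 121/232 = 52.2%, the 2025 panel 52/124 = 41.9% → the internal panel
Applied research: the internal panel 25/35 = 71.4%, the 2025 panel 24/36 = 66.7% → the internal panel
Overall: the internal panel 386/1518 = 25.4%, the 2025 panel 149/690 = 21.6% → the internal panel
The internal panel wins overall and in every proposal group — no reversal.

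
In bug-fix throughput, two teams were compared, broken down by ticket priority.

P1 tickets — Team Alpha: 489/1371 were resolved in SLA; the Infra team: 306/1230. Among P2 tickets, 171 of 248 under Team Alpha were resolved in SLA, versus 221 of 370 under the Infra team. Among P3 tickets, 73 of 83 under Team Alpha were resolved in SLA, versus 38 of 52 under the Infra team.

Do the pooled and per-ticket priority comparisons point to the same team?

Yes

P1: Team Alpha 489/1371 = 35.7%, the Infra team 306/1230 = 24.9% → Team Alpha
P2: Team Alpha 171/248 = 69.0%, the Infra team 221/370 = 59.7% → Team Alpha
P3: Team Alpha 73/83 = 88.0%, the Infra team 38/52 = 73.1% → Team Alpha
Overall: Team Alpha 733/1702 = 43.1%, the Infra team 565/1652 = 34.2% → Team Alpha
Team Alpha wins overall and in every ticket group — no reversal.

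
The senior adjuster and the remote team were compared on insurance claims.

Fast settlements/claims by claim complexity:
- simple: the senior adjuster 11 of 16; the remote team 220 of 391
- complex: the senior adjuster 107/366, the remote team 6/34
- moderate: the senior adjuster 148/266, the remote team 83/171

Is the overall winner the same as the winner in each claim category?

Simple: the senior adjuster 11/16 = 68.8%, the remote team 220/391 = 56.3% → the senior adjuster
Complex: the senior adjuster 107/366 = 29.2%, the remote team 6/34 = 17.6% → the senior adjuster
Moderate: the senior adjuster 148/266 = 55.6%, the remote team 83/171 = 48.5% → the senior adjuster
Overall: the senior adjuster 266/648 = 41.0%, the remote team 309/596 = 51.8% → the remote team
The senior adjuster wins each claim group but the remote team wins overall — the comparison reverses. The senior adjuster's claims skew toward complex, which has a lower base rate.

No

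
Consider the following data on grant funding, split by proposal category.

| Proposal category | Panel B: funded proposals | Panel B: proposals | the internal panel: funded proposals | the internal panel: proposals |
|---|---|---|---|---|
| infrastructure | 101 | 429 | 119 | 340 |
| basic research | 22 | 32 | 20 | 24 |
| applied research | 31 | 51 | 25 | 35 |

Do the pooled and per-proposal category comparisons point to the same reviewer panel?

Infrastructure: Panel B 101/429 = 23.5%, the internal panel 119/340 = 35.0% → the internal panel
Basic research: Panel B 22/32 = 68.8%, the internal panel 20/24 = 83.3% → the internal panel
Applied research: Panel B 31/51 = 60.8%, the internal panel 25/35 = 71.4% → the internal panel
Overall: Panel B 154/512 = 30.1%, the internal panel 164/399 = 41.1% → the internal panel
The internal panel wins overall and in every proposal group — no reversal.

Yes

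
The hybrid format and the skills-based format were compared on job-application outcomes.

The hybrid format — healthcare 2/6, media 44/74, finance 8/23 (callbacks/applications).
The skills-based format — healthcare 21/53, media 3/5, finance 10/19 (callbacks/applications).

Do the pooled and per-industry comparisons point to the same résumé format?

No

Healthcare: the hybrid format 2/6 = 33.3%, the skills-based format 21/53 = 39.6% → the skills-based format
Media: the hybrid format 44/74 = 59.5%, the skills-based format 3/5 = 60.0% → the skills-based format
Finance: the hybrid format 8/23 = 34.8%, the skills-based format 10/19 = 52.6% → the skills-based format
Overall: the hybrid format 54/103 = 52.4%, the skills-based format 34/77 = 44.2% → the hybrid format
The skills-based format wins each industry group but the hybrid format wins overall — the comparison reverses. The skills-based format's applications skew toward healthcare, which has a lower base rate.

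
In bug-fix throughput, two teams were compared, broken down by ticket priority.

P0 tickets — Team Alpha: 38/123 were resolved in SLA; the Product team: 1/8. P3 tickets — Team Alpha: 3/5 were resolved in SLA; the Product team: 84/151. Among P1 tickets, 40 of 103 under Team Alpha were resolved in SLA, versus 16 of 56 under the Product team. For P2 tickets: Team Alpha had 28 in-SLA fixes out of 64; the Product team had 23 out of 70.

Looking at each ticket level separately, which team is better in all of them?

P0: Team Alpha 38/123 = 30.9%, the Product team 1/8 = 12.5% → Team Alpha
P3: Team Alpha 3/5 = 60.0%, the Product team 84/151 = 55.6% → Team Alpha
P1: Team Alpha 40/103 = 38.8%, the Product team 16/56 = 28.6% → Team Alpha
P2: Team Alpha 28/64 = 43.8%, the Product team 23/70 = 32.9% → Team Alpha
Team Alpha has the higher rate in all 4 groups.

Team Alpha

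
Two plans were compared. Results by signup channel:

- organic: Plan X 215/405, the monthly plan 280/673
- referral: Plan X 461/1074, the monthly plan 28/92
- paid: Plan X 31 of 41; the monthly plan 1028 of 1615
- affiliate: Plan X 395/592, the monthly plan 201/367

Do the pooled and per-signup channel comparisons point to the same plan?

No

Organic: Plan X 215/405 = 53.1%, the monthly plan 280/673 = 41.6% → Plan X
Referral: Plan X 461/1074 = 42.9%, the monthly plan 28/92 = 30.4% → Plan X
Paid: Plan X 31/41 = 75.6%, the monthly plan 1028/1615 = 63.7% → Plan X
Affiliate: Plan X 395/592 = 66.7%, the monthly plan 201/367 = 54.8% → Plan X
Overall: Plan X 1102/2112 = 52.2%, the monthly plan 1537/2747 = 56.0% → the monthly plan
Plan X wins each signup group but the monthly plan wins overall — the comparison reverses. Plan X's customers skew toward referral, which has a lower base rate.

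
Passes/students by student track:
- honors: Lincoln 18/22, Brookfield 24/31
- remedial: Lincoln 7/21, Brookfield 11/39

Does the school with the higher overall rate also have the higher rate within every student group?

Honors: Lincoln 18/22 = 81.8%, Brookfield 24/31 = 77.4% → Lincoln
Remedial: Lincoln 7/21 = 33.3%, Brookfield 11/39 = 28.2% → Lincoln
Overall: Lincoln 25/43 = 58.1%, Brookfield 35/70 = 50.0% → Lincoln
Lincoln wins overall and in every student group — no reversal.

Yes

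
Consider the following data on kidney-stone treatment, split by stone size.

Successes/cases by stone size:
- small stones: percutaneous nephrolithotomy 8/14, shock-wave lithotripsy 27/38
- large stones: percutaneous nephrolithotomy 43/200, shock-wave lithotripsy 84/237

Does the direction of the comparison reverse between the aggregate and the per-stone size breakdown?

No

Small stones: percutaneous nephrolithotomy 8/14 = 57.1%, shock-wave lithotripsy 27/38 = 71.1% → shock-wave lithotripsy
Large stones: percutaneous nephrolithotomy 43/200 = 21.5%, shock-wave lithotripsy 84/237 = 35.4% → shock-wave lithotripsy
Overall: percutaneous nephrolithotomy 51/214 = 23.8%, shock-wave lithotripsy 111/275 = 40.4% → shock-wave lithotripsy
Shock-wave lithotripsy wins overall and in every stone group — no reversal.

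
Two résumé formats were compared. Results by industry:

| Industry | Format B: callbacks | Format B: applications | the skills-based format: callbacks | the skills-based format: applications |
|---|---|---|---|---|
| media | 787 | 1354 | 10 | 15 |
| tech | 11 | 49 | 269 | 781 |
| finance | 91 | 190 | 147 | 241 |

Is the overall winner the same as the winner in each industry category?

Media: Format B 787/1354 = 58.1%, the skills-based format 10/15 = 66.7% → the skills-based format
Tech: Format B 11/49 = 22.4%, the skills-based format 269/781 = 34.4% → the skills-based format
Finance: Format B 91/190 = 47.9%, the skills-based format 147/241 = 61.0% → the skills-based format
Overall: Format B 889/1593 = 55.8%, the skills-based format 426/1037 = 41.1% → Format B
The skills-based format wins each industry group but Format B wins overall — the comparison reverses. The skills-based format's applications skew toward tech, which has a lower base rate.

No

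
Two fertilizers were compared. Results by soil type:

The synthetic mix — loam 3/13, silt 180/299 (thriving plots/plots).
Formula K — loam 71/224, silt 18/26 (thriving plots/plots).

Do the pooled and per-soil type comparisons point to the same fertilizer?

Loam: the synthetic mix 3/13 = 23.1%, Formula K 71/224 = 31.7% → Formula K
Silt: the synthetic mix 180/299 = 60.2%, Formula K 18/26 = 69.2% → Formula K
Overall: the synthetic mix 183/312 = 58.7%, Formula K 89/250 = 35.6% → the synthetic mix
Formula K wins each soil group but the synthetic mix wins overall — the comparison reverses. Formula K's plots skew toward loam, which has a lower base rate.

No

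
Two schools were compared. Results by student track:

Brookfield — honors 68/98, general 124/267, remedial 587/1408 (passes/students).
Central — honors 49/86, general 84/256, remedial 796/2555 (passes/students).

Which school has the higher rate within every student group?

Honors: Brookfield 68/98 = 69.4%, Central 49/86 = 57.0% → Brookfield
General: Brookfield 124/267 = 46.4%, Central 84/256 = 32.8% → Brookfield
Remedial: Brookfield 587/1408 = 41.7%, Central 796/2555 = 31.2% → Brookfield
Brookfield has the higher rate in all 3 groups.

Brookfield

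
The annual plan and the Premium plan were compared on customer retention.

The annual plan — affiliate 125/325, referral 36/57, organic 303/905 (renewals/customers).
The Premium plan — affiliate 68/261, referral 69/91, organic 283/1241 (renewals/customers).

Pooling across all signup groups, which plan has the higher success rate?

the annual plan

Affiliate: the annual plan 125/325 = 38.5%, the Premium plan 68/261 = 26.1% → the annual plan
Referral: the annual plan 36/57 = 63.2%, the Premium plan 69/91 = 75.8% → the Premium plan
Organic: the annual plan 303/905 = 33.5%, the Premium plan 283/1241 = 22.8% → the annual plan
Overall: the annual plan 464/1287 = 36.1%, the Premium plan 420/1593 = 26.4% → the annual plan
(Neither sweeps every signup group, but the annual plan has the higher pooled rate.)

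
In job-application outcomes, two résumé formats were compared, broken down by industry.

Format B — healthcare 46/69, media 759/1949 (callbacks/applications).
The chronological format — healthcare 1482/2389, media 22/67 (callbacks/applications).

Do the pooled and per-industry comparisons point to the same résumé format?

No

Healthcare: Format B 46/69 = 66.7%, the chronological format 1482/2389 = 62.0% → Format B
Media: Format B 759/1949 = 38.9%, the chronological format 22/67 = 32.8% → Format B
Overall: Format B 805/2018 = 39.9%, the chronological format 1504/2456 = 61.2% → the chronological format
Format B wins each industry group but the chronological format wins overall — the comparison reverses. Format B's applications skew toward media, which has a lower base rate.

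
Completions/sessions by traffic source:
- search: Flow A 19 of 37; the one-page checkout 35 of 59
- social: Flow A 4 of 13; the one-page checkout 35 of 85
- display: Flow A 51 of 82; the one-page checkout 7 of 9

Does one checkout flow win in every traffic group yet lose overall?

Yes

Search: Flow A 19/37 = 51.4%, the one-page checkout 35/59 = 59.3% → the one-page checkout
Social: Flow A 4/13 = 30.8%, the one-page checkout 35/85 = 41.2% → the one-page checkout
Display: Flow A 51/82 = 62.2%, the one-page checkout 7/9 = 77.8% → the one-page checkout
Overall: Flow A 74/132 = 56.1%, the one-page checkout 77/153 = 50.3% → Flow A
The one-page checkout wins each traffic group but Flow A wins overall — the comparison reverses. The one-page checkout's sessions skew toward social, which has a lower base rate.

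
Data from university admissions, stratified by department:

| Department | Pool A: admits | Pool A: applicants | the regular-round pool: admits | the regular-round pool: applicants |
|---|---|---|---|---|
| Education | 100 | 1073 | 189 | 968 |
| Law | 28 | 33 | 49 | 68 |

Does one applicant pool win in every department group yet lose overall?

Education: Pool A 100/1073 = 9.3%, the regular-round pool 189/968 = 19.5% → the regular-round pool
Law: Pool A 28/33 = 84.8%, the regular-round pool 49/68 = 72.1% → Pool A
Overall: Pool A 128/1106 = 11.6%, the regular-round pool 238/1036 = 23.0% → the regular-round pool
Neither sweeps: Pool A wins 1 of 2 groups, the regular-round pool wins 1. The regular-round pool wins overall but not every group — no Simpson reversal.

No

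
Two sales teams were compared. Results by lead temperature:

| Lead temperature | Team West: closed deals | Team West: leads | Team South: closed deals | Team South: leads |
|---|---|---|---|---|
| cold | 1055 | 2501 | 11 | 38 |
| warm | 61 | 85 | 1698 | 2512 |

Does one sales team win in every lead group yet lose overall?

Yes

Cold: Team West 1055/2501 = 42.2%, Team South 11/38 = 28.9% → Team West
Warm: Team West 61/85 = 71.8%, Team South 1698/2512 = 67.6% → Team West
Overall: Team West 1116/2586 = 43.2%, Team South 1709/2550 = 67.0% → Team South
Team West wins each lead group but Team South wins overall — the comparison reverses. Team West's leads skew toward cold, which has a lower base rate.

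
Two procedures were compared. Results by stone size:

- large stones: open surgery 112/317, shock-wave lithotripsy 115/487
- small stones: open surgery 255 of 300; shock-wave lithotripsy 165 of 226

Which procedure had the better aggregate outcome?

open surgery

Large stones: open surgery 112/317 = 35.3%, shock-wave lithotripsy 115/487 = 23.6% → open surgery
Small stones: open surgery 255/300 = 85.0%, shock-wave lithotripsy 165/226 = 73.0% → open surgery
Overall: open surgery 367/617 = 59.5%, shock-wave lithotripsy 280/713 = 39.3% → open surgery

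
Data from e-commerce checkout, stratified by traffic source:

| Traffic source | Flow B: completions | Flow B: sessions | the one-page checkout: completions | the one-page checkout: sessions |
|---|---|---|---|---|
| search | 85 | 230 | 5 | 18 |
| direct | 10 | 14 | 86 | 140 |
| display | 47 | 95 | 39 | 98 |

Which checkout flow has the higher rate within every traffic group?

Flow B

Search: Flow B 85/230 = 37.0%, the one-page checkout 5/18 = 27.8% → Flow B
Direct: Flow B 10/14 = 71.4%, the one-page checkout 86/140 = 61.4% → Flow B
Display: Flow B 47/95 = 49.5%, the one-page checkout 39/98 = 39.8% → Flow B
Flow B has the higher rate in all 3 groups.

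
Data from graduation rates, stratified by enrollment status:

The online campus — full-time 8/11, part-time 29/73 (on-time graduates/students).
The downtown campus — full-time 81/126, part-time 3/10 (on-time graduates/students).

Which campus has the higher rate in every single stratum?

the online campus

Full-time: the online campus 8/11 = 72.7%, the downtown campus 81/126 = 64.3% → the online campus
Part-time: the online campus 29/73 = 39.7%, the downtown campus 3/10 = 30.0% → the online campus
The online campus has the higher rate in both groups.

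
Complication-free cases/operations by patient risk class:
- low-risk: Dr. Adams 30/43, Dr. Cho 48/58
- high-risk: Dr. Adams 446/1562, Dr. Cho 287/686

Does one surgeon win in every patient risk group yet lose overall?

No

Low-risk: Dr. Adams 30/43 = 69.8%, Dr. Cho 48/58 = 82.8% → Dr. Cho
High-risk: Dr. Adams 446/1562 = 28.6%, Dr. Cho 287/686 = 41.8% → Dr. Cho
Overall: Dr. Adams 476/1605 = 29.7%, Dr. Cho 335/744 = 45.0% → Dr. Cho
Dr. Cho wins overall and in every patient risk group — no reversal.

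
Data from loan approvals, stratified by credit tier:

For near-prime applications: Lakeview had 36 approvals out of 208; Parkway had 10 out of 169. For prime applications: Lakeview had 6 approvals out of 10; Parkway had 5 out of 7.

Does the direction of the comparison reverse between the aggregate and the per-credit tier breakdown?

Near-prime: Lakeview 36/208 = 17.3%, Parkway 10/169 = 5.9% → Lakeview
Prime: Lakeview 6/10 = 60.0%, Parkway 5/7 = 71.4% → Parkway
Overall: Lakeview 42/218 = 19.3%, Parkway 15/176 = 8.5% → Lakeview
Neither sweeps: Lakeview wins 1 of 2 groups, Parkway wins 1. Lakeview wins overall but not every group — no Simpson reversal.

No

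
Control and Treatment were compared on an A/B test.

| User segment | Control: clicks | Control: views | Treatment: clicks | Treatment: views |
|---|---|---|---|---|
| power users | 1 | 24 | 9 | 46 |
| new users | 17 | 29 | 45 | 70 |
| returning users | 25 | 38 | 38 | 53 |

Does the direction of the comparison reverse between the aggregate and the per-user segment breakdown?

Power users: Control 1/24 = 4.2%, Treatment 9/46 = 19.6% → Treatment
New users: Control 17/29 = 58.6%, Treatment 45/70 = 64.3% → Treatment
Returning users: Control 25/38 = 65.8%, Treatment 38/53 = 71.7% → Treatment
Overall: Control 43/91 = 47.3%, Treatment 92/169 = 54.4% → Treatment
Treatment wins overall and in every user group — no reversal.

No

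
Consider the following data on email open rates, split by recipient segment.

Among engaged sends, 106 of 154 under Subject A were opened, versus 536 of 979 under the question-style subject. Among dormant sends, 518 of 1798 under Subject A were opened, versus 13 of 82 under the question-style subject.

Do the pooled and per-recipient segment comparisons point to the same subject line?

Engaged: Subject A 106/154 = 68.8%, the question-style subject 536/979 = 54.7% → Subject A
Dormant: Subject A 518/1798 = 28.8%, the question-style subject 13/82 = 15.9% → Subject A
Overall: Subject A 624/1952 = 32.0%, the question-style subject 549/1061 = 51.7% → the question-style subject
Subject A wins each recipient group but the question-style subject wins overall — the comparison reverses. Subject A's sends skew toward dormant, which has a lower base rate.

No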